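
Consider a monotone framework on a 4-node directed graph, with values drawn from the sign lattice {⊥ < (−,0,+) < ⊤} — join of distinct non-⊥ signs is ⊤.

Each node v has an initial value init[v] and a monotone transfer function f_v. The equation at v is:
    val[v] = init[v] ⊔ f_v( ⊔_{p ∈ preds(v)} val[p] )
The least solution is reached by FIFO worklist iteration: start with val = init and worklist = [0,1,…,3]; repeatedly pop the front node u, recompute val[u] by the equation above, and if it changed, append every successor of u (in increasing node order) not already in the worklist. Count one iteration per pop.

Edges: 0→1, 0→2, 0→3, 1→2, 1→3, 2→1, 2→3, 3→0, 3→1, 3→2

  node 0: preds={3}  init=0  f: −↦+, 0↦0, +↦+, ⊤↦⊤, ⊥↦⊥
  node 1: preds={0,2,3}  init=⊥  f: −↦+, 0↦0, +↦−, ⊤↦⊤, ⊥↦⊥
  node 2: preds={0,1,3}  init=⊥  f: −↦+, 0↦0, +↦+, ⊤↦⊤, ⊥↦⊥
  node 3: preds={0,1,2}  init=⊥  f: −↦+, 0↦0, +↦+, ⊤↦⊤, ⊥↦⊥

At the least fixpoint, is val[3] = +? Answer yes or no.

no

Iteration log — 7 steps:
  step 1. node 0  ⊔preds=⊥  new=0  stable
  step 2. node 1  ⊔preds=0  new=0  old=⊥  +wl: 
  step 3. node 2  ⊔preds=0  new=0  old=⊥  +wl: 1
  step 4. node 3  ⊔preds=0  new=0  old=⊥  +wl: 0,2
  step 5. node 1  ⊔preds=0  new=0  stable
  step 6. node 0  ⊔preds=0  new=0  stable
  step 7. node 2  ⊔preds=0  new=0  stable

Least fixpoint reached:
  node 0: 0
  node 1: 0
  node 2: 0
  node 3: 0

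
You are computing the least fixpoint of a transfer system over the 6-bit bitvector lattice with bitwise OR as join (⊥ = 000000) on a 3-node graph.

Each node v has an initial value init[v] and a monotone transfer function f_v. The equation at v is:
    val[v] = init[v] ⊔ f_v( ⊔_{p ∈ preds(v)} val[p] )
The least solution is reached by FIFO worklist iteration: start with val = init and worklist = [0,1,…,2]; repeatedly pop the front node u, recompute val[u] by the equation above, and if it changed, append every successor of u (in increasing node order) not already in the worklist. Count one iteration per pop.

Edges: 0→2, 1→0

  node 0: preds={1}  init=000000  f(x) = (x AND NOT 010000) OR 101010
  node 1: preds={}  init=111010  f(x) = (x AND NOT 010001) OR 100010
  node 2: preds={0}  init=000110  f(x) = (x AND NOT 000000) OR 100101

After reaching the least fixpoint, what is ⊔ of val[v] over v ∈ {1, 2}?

111111

Trace (3 dequeues):
  [1] u=0 | in 111010 | out 101010 | prev 000000 | push {}
  [2] u=1 | in 000000 | out 111010 | ==
  [3] u=2 | in 101010 | out 101111 | prev 000110 | push {}

Converged values:
  [0] 101010
  [1] 111010
  [2] 101111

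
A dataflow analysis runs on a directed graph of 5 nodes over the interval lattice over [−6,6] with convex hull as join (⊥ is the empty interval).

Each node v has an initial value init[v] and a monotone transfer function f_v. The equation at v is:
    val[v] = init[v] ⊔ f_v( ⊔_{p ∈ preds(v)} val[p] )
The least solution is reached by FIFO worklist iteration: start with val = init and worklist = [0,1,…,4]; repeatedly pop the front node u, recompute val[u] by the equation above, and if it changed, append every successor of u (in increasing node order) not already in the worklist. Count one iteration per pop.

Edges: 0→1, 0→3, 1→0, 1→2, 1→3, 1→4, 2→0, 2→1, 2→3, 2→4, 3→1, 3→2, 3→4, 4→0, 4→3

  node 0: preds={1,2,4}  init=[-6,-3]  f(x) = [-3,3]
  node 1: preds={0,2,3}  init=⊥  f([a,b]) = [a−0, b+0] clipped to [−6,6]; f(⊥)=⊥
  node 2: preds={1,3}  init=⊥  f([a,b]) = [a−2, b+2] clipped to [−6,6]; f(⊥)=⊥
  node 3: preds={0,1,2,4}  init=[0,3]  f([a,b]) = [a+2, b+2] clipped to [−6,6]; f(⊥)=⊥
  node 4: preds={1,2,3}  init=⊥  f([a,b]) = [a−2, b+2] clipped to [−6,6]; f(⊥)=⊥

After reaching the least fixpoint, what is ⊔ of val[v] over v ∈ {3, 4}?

Iteration log — 12 steps:
  step 1. node 0  ⊔preds=⊥  new=[-6,3]  old=[-6,-3]  +wl: 
  step 2. node 1  ⊔preds=[-6,3]  new=[-6,3]  old=⊥  +wl: 0
  step 3. node 2  ⊔preds=[-6,3]  new=[-6,5]  old=⊥  +wl: 1
  step 4. node 3  ⊔preds=[-6,5]  new=[-4,6]  old=[0,3]  +wl: 2
  step 5. node 4  ⊔preds=[-6,6]  new=[-6,6]  old=⊥  +wl: 3
  step 6. node 0  ⊔preds=[-6,6]  new=[-6,3]  stable
  step 7. node 1  ⊔preds=[-6,6]  new=[-6,6]  old=[-6,3]  +wl: 0,4
  step 8. node 2  ⊔preds=[-6,6]  new=[-6,6]  old=[-6,5]  +wl: 1
  step 9. node 3  ⊔preds=[-6,6]  new=[-4,6]  stable
  step 10. node 0  ⊔preds=[-6,6]  new=[-6,3]  stable
  step 11. node 4  ⊔preds=[-6,6]  new=[-6,6]  stable
  step 12. node 1  ⊔preds=[-6,6]  new=[-6,6]  stable

Least fixpoint reached:
  node 0: [-6,3]
  node 1: [-6,6]
  node 2: [-6,6]
  node 3: [-4,6]
  node 4: [-6,6]

[-6,6]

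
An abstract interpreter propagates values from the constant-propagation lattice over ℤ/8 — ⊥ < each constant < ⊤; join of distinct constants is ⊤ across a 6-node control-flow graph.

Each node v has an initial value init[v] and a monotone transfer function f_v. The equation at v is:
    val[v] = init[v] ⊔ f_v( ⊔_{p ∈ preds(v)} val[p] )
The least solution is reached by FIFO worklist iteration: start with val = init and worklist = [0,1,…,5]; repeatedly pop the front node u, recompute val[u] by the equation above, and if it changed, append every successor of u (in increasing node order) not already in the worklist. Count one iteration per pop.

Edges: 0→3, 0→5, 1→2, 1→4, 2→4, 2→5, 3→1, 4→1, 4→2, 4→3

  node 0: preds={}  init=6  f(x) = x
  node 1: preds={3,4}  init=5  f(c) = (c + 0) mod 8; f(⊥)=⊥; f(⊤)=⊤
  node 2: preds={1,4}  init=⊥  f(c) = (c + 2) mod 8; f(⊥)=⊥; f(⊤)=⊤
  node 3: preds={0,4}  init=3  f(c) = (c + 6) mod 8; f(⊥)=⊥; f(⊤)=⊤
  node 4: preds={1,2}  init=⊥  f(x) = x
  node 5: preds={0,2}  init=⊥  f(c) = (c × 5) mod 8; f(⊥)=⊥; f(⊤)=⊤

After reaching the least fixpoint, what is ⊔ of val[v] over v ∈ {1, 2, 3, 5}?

Trace (9 dequeues):
  [1] u=0 | in ⊥ | out 6 | ==
  [2] u=1 | in 3 | out ⊤ | prev 5 | push {}
  [3] u=2 | in ⊤ | out ⊤ | prev ⊥ | push {}
  [4] u=3 | in 6 | out ⊤ | prev 3 | push {1}
  [5] u=4 | in ⊤ | out ⊤ | prev ⊥ | push {2,3}
  [6] u=5 | in ⊤ | out ⊤ | prev ⊥ | push {}
  [7] u=1 | in ⊤ | out ⊤ | ==
  [8] u=2 | in ⊤ | out ⊤ | ==
  [9] u=3 | in ⊤ | out ⊤ | ==

Converged values:
  [0] 6
  [1] ⊤
  [2] ⊤
  [3] ⊤
  [4] ⊤
  [5] ⊤

⊤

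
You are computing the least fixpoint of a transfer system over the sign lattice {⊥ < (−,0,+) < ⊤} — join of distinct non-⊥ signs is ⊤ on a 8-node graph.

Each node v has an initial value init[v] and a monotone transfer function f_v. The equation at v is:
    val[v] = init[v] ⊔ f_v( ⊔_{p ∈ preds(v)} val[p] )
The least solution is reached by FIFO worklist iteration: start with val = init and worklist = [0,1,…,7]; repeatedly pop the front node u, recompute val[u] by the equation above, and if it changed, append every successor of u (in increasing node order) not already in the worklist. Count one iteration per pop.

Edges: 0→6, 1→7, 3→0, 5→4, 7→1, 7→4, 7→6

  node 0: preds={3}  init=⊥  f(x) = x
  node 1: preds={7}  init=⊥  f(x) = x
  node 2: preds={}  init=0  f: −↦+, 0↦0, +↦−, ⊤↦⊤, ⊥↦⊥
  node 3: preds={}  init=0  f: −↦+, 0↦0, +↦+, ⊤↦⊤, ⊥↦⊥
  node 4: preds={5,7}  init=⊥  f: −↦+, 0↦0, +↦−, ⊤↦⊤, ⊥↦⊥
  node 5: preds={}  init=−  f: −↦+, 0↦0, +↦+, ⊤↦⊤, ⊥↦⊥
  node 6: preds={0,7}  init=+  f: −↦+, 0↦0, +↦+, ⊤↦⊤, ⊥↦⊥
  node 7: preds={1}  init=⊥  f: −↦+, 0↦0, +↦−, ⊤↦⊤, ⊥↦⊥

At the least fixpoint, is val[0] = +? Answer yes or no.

no

Worklist (8 pops):
  #1 pop 0: in=0 → 0 (was ⊥); enqueue []
  #2 pop 1: in=⊥ → ⊥ (no change)
  #3 pop 2: in=⊥ → 0 (no change)
  #4 pop 3: in=⊥ → 0 (no change)
  #5 pop 4: in=− → + (was ⊥); enqueue []
  #6 pop 5: in=⊥ → − (no change)
  #7 pop 6: in=0 → ⊤ (was +); enqueue []
  #8 pop 7: in=⊥ → ⊥ (no change)

Fixpoint:
  val[0] = 0
  val[1] = ⊥
  val[2] = 0
  val[3] = 0
  val[4] = +
  val[5] = −
  val[6] = ⊤
  val[7] = ⊥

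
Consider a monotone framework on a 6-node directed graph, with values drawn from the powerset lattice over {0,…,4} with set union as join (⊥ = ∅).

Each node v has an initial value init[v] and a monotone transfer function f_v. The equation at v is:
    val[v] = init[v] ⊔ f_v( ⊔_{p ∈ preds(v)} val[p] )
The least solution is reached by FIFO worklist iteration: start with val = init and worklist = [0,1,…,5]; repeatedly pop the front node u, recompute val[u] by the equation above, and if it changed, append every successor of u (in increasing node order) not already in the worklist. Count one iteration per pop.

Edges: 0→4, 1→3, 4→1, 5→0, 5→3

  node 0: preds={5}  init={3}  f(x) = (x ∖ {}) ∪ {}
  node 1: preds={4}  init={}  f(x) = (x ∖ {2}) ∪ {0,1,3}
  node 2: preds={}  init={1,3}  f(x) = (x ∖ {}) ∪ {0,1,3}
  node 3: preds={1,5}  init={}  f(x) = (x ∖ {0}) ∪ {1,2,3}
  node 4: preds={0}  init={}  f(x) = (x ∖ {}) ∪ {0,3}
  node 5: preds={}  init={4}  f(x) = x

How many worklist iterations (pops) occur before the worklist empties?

Iteration log — 8 steps:
  step 1. node 0  ⊔preds={4}  new={3,4}  old={3}  +wl: 
  step 2. node 1  ⊔preds={}  new={0,1,3}  old={}  +wl: 
  step 3. node 2  ⊔preds={}  new={0,1,3}  old={1,3}  +wl: 
  step 4. node 3  ⊔preds={0,1,3,4}  new={1,2,3,4}  old={}  +wl: 
  step 5. node 4  ⊔preds={3,4}  new={0,3,4}  old={}  +wl: 1
  step 6. node 5  ⊔preds={}  new={4}  stable
  step 7. node 1  ⊔preds={0,3,4}  new={0,1,3,4}  old={0,1,3}  +wl: 3
  step 8. node 3  ⊔preds={0,1,3,4}  new={1,2,3,4}  stable

Least fixpoint reached:
  node 0: {3,4}
  node 1: {0,1,3,4}
  node 2: {0,1,3}
  node 3: {1,2,3,4}
  node 4: {0,3,4}
  node 5: {4}

8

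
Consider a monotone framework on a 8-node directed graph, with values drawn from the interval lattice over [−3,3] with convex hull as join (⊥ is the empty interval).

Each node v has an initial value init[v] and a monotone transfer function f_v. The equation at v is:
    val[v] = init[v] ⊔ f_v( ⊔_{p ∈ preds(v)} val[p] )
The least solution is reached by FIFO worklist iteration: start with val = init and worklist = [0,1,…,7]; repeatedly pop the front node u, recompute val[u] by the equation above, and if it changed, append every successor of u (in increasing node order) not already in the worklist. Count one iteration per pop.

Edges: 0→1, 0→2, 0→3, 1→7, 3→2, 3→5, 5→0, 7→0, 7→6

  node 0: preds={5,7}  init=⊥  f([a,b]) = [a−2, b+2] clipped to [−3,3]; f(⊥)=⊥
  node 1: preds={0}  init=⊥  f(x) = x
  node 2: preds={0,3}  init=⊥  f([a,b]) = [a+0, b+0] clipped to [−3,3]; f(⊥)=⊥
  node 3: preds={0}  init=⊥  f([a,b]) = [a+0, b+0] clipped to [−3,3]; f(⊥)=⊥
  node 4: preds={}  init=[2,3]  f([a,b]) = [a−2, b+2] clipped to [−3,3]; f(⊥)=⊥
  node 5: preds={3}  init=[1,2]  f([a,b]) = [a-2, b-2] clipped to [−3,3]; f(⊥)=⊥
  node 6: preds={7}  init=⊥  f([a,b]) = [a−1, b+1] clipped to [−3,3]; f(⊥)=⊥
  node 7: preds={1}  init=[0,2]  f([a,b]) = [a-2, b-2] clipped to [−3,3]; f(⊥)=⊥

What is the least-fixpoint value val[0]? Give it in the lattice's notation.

[-3,3]

Iteration log — 17 steps:
  step 1. node 0  ⊔preds=[0,2]  new=[-2,3]  old=⊥  +wl: 
  step 2. node 1  ⊔preds=[-2,3]  new=[-2,3]  old=⊥  +wl: 
  step 3. node 2  ⊔preds=[-2,3]  new=[-2,3]  old=⊥  +wl: 
  step 4. node 3  ⊔preds=[-2,3]  new=[-2,3]  old=⊥  +wl: 2
  step 5. node 4  ⊔preds=⊥  new=[2,3]  stable
  step 6. node 5  ⊔preds=[-2,3]  new=[-3,2]  old=[1,2]  +wl: 0
  step 7. node 6  ⊔preds=[0,2]  new=[-1,3]  old=⊥  +wl: 
  step 8. node 7  ⊔preds=[-2,3]  new=[-3,2]  old=[0,2]  +wl: 6
  step 9. node 2  ⊔preds=[-2,3]  new=[-2,3]  stable
  step 10. node 0  ⊔preds=[-3,2]  new=[-3,3]  old=[-2,3]  +wl: 1,2,3
  step 11. node 6  ⊔preds=[-3,2]  new=[-3,3]  old=[-1,3]  +wl: 
  step 12. node 1  ⊔preds=[-3,3]  new=[-3,3]  old=[-2,3]  +wl: 7
  step 13. node 2  ⊔preds=[-3,3]  new=[-3,3]  old=[-2,3]  +wl: 
  step 14. node 3  ⊔preds=[-3,3]  new=[-3,3]  old=[-2,3]  +wl: 2,5
  step 15. node 7  ⊔preds=[-3,3]  new=[-3,2]  stable
  step 16. node 2  ⊔preds=[-3,3]  new=[-3,3]  stable
  step 17. node 5  ⊔preds=[-3,3]  new=[-3,2]  stable

Least fixpoint reached:
  node 0: [-3,3]
  node 1: [-3,3]
  node 2: [-3,3]
  node 3: [-3,3]
  node 4: [2,3]
  node 5: [-3,2]
  node 6: [-3,3]
  node 7: [-3,2]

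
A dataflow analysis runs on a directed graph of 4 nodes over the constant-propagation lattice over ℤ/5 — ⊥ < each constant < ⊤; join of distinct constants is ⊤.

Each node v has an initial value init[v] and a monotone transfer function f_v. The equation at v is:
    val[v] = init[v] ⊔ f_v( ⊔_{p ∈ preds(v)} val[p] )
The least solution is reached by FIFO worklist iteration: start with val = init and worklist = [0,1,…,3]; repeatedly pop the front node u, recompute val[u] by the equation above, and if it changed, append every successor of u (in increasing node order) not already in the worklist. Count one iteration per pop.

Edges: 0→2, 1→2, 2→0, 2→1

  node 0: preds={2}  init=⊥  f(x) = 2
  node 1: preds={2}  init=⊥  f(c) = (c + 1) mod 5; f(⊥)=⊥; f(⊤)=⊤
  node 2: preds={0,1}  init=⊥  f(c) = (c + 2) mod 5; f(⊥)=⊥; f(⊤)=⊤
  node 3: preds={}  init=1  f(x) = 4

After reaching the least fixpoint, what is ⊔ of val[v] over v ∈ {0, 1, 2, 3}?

Worklist (10 pops):
  #1 pop 0: in=⊥ → 2 (was ⊥); enqueue []
  #2 pop 1: in=⊥ → ⊥ (no change)
  #3 pop 2: in=2 → 4 (was ⊥); enqueue [0,1]
  #4 pop 3: in=⊥ → ⊤ (was 1); enqueue []
  #5 pop 0: in=4 → 2 (no change)
  #6 pop 1: in=4 → 0 (was ⊥); enqueue [2]
  #7 pop 2: in=⊤ → ⊤ (was 4); enqueue [0,1]
  #8 pop 0: in=⊤ → 2 (no change)
  #9 pop 1: in=⊤ → ⊤ (was 0); enqueue [2]
  #10 pop 2: in=⊤ → ⊤ (no change)

Fixpoint:
  val[0] = 2
  val[1] = ⊤
  val[2] = ⊤
  val[3] = ⊤

⊤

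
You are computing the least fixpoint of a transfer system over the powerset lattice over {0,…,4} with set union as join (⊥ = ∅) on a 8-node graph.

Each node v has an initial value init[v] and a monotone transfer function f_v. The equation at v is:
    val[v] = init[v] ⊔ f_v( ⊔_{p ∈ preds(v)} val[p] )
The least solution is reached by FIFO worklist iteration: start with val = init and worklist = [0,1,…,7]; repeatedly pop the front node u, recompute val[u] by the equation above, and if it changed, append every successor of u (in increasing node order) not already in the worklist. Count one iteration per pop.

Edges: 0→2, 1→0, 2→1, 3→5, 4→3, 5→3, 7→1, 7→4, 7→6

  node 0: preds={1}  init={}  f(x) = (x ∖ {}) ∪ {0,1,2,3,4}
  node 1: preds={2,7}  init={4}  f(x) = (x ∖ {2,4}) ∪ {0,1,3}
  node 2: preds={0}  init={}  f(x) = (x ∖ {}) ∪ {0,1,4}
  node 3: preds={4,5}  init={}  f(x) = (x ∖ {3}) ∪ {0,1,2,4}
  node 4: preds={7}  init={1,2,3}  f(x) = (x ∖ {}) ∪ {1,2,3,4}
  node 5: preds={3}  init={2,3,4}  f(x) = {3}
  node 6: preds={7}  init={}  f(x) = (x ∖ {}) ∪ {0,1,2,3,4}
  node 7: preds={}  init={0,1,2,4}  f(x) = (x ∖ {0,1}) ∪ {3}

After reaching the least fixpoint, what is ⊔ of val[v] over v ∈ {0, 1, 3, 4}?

Iteration log — 13 steps:
  step 1. node 0  ⊔preds={4}  new={0,1,2,3,4}  old={}  +wl: 
  step 2. node 1  ⊔preds={0,1,2,4}  new={0,1,3,4}  old={4}  +wl: 0
  step 3. node 2  ⊔preds={0,1,2,3,4}  new={0,1,2,3,4}  old={}  +wl: 1
  step 4. node 3  ⊔preds={1,2,3,4}  new={0,1,2,4}  old={}  +wl: 
  step 5. node 4  ⊔preds={0,1,2,4}  new={0,1,2,3,4}  old={1,2,3}  +wl: 3
  step 6. node 5  ⊔preds={0,1,2,4}  new={2,3,4}  stable
  step 7. node 6  ⊔preds={0,1,2,4}  new={0,1,2,3,4}  old={}  +wl: 
  step 8. node 7  ⊔preds={}  new={0,1,2,3,4}  old={0,1,2,4}  +wl: 4,6
  step 9. node 0  ⊔preds={0,1,3,4}  new={0,1,2,3,4}  stable
  step 10. node 1  ⊔preds={0,1,2,3,4}  new={0,1,3,4}  stable
  step 11. node 3  ⊔preds={0,1,2,3,4}  new={0,1,2,4}  stable
  step 12. node 4  ⊔preds={0,1,2,3,4}  new={0,1,2,3,4}  stable
  step 13. node 6  ⊔preds={0,1,2,3,4}  new={0,1,2,3,4}  stable

Least fixpoint reached:
  node 0: {0,1,2,3,4}
  node 1: {0,1,3,4}
  node 2: {0,1,2,3,4}
  node 3: {0,1,2,4}
  node 4: {0,1,2,3,4}
  node 5: {2,3,4}
  node 6: {0,1,2,3,4}
  node 7: {0,1,2,3,4}

{0,1,2,3,4}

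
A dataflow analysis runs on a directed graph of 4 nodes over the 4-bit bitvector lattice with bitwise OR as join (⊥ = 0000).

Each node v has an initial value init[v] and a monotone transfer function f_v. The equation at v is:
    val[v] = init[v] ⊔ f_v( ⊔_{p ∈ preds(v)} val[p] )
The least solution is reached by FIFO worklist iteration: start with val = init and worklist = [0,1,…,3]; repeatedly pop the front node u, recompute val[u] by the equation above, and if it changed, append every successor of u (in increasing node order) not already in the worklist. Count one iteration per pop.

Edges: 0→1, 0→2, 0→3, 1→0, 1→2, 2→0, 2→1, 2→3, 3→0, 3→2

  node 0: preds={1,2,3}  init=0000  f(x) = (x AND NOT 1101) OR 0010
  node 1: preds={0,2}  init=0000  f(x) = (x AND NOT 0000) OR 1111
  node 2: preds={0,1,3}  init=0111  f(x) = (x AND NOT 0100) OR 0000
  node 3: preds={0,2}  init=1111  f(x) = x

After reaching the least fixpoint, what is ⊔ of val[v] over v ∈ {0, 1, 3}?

1111

Iteration log — 6 steps:
  step 1. node 0  ⊔preds=1111  new=0010  old=0000  +wl: 
  step 2. node 1  ⊔preds=0111  new=1111  old=0000  +wl: 0
  step 3. node 2  ⊔preds=1111  new=1111  old=0111  +wl: 1
  step 4. node 3  ⊔preds=1111  new=1111  stable
  step 5. node 0  ⊔preds=1111  new=0010  stable
  step 6. node 1  ⊔preds=1111  new=1111  stable

Least fixpoint reached:
  node 0: 0010
  node 1: 1111
  node 2: 1111
  node 3: 1111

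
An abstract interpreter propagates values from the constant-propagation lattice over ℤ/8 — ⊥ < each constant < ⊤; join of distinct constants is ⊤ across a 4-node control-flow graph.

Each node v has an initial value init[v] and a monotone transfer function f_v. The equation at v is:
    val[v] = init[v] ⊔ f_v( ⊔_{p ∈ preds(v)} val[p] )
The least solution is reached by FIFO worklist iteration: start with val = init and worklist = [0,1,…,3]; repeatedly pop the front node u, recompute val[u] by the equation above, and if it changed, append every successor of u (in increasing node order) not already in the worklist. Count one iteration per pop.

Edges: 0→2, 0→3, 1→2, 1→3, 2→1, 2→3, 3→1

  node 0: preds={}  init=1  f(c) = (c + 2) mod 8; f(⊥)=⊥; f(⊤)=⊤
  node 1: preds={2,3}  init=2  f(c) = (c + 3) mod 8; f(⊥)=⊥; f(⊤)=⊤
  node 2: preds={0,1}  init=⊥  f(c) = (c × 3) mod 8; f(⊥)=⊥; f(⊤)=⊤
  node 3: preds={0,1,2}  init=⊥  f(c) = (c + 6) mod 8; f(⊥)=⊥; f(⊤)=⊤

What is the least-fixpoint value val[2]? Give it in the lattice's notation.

Worklist (7 pops):
  #1 pop 0: in=⊥ → 1 (no change)
  #2 pop 1: in=⊥ → 2 (no change)
  #3 pop 2: in=⊤ → ⊤ (was ⊥); enqueue [1]
  #4 pop 3: in=⊤ → ⊤ (was ⊥); enqueue []
  #5 pop 1: in=⊤ → ⊤ (was 2); enqueue [2,3]
  #6 pop 2: in=⊤ → ⊤ (no change)
  #7 pop 3: in=⊤ → ⊤ (no change)

Fixpoint:
  val[0] = 1
  val[1] = ⊤
  val[2] = ⊤
  val[3] = ⊤

⊤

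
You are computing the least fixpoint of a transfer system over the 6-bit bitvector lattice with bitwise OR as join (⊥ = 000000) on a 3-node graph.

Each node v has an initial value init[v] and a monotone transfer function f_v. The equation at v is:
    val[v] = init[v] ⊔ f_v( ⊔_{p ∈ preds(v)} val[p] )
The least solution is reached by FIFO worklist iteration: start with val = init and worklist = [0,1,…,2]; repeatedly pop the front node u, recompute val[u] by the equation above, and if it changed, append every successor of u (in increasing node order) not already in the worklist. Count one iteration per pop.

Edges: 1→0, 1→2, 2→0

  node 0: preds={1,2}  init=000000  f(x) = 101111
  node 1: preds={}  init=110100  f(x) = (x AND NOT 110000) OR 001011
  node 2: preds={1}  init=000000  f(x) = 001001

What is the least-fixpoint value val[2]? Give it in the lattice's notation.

Trace (4 dequeues):
  [1] u=0 | in 110100 | out 101111 | prev 000000 | push {}
  [2] u=1 | in 000000 | out 111111 | prev 110100 | push {0}
  [3] u=2 | in 111111 | out 001001 | prev 000000 | push {}
  [4] u=0 | in 111111 | out 101111 | ==

Converged values:
  [0] 101111
  [1] 111111
  [2] 001001

001001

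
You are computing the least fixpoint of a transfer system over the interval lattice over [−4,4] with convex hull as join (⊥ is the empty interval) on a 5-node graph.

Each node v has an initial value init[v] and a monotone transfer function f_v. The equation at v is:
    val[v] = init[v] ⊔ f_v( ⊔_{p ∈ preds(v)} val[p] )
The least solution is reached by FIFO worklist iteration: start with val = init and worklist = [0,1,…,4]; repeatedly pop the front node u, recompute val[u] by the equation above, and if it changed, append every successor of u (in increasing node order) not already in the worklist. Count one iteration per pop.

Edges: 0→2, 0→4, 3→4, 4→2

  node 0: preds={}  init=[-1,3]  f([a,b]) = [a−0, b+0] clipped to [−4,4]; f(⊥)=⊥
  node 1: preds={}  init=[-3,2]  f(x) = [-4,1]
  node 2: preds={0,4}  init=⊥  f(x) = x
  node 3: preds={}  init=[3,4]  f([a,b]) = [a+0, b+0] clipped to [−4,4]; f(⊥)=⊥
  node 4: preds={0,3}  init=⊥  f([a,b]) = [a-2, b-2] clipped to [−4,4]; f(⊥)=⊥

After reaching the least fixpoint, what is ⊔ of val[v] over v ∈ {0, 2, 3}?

[-3,4]

Worklist (6 pops):
  #1 pop 0: in=⊥ → [-1,3] (no change)
  #2 pop 1: in=⊥ → [-4,2] (was [-3,2]); enqueue []
  #3 pop 2: in=[-1,3] → [-1,3] (was ⊥); enqueue []
  #4 pop 3: in=⊥ → [3,4] (no change)
  #5 pop 4: in=[-1,4] → [-3,2] (was ⊥); enqueue [2]
  #6 pop 2: in=[-3,3] → [-3,3] (was [-1,3]); enqueue []

Fixpoint:
  val[0] = [-1,3]
  val[1] = [-4,2]
  val[2] = [-3,3]
  val[3] = [3,4]
  val[4] = [-3,2]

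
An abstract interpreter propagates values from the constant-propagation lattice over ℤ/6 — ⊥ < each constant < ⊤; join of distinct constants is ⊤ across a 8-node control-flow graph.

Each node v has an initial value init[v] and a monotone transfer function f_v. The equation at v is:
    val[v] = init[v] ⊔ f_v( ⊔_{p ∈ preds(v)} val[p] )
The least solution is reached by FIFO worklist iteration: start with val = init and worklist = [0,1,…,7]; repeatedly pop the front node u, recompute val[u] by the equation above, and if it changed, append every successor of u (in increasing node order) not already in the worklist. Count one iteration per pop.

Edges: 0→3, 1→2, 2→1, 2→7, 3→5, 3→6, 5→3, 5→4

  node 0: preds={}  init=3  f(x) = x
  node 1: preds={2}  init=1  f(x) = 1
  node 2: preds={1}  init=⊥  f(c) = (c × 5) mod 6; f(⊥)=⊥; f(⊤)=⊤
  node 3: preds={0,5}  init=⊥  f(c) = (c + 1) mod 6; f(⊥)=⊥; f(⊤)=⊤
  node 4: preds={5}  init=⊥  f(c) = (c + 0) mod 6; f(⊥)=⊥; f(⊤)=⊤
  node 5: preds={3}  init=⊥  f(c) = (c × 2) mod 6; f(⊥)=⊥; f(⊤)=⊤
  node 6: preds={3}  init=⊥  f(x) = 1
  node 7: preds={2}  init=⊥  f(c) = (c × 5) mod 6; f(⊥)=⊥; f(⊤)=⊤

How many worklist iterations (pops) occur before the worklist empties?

Trace (15 dequeues):
  [1] u=0 | in ⊥ | out 3 | ==
  [2] u=1 | in ⊥ | out 1 | ==
  [3] u=2 | in 1 | out 5 | prev ⊥ | push {1}
  [4] u=3 | in 3 | out 4 | prev ⊥ | push {}
  [5] u=4 | in ⊥ | out ⊥ | ==
  [6] u=5 | in 4 | out 2 | prev ⊥ | push {3,4}
  [7] u=6 | in 4 | out 1 | prev ⊥ | push {}
  [8] u=7 | in 5 | out 1 | prev ⊥ | push {}
  [9] u=1 | in 5 | out 1 | ==
  [10] u=3 | in ⊤ | out ⊤ | prev 4 | push {5,6}
  [11] u=4 | in 2 | out 2 | prev ⊥ | push {}
  [12] u=5 | in ⊤ | out ⊤ | prev 2 | push {3,4}
  [13] u=6 | in ⊤ | out 1 | ==
  [14] u=3 | in ⊤ | out ⊤ | ==
  [15] u=4 | in ⊤ | out ⊤ | prev 2 | push {}

Converged values:
  [0] 3
  [1] 1
  [2] 5
  [3] ⊤
  [4] ⊤
  [5] ⊤
  [6] 1
  [7] 1

15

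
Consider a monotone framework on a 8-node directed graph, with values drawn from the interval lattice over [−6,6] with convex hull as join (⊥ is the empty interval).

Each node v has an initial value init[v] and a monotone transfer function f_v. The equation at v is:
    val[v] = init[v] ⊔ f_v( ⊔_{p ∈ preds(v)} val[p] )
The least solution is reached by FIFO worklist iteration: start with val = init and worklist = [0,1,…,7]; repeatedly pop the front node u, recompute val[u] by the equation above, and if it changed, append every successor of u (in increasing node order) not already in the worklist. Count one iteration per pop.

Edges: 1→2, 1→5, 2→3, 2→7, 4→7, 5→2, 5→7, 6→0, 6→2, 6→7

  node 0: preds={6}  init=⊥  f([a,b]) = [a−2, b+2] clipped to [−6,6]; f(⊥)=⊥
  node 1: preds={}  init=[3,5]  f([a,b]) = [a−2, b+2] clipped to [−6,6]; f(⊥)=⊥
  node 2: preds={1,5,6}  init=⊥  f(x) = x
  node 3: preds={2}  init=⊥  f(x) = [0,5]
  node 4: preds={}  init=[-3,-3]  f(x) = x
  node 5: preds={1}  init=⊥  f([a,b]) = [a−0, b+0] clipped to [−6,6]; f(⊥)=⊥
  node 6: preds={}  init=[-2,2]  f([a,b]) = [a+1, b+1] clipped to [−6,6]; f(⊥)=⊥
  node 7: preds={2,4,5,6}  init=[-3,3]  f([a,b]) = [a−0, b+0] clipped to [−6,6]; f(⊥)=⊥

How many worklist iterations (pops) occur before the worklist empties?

9

Iteration log — 9 steps:
  step 1. node 0  ⊔preds=[-2,2]  new=[-4,4]  old=⊥  +wl: 
  step 2. node 1  ⊔preds=⊥  new=[3,5]  stable
  step 3. node 2  ⊔preds=[-2,5]  new=[-2,5]  old=⊥  +wl: 
  step 4. node 3  ⊔preds=[-2,5]  new=[0,5]  old=⊥  +wl: 
  step 5. node 4  ⊔preds=⊥  new=[-3,-3]  stable
  step 6. node 5  ⊔preds=[3,5]  new=[3,5]  old=⊥  +wl: 2
  step 7. node 6  ⊔preds=⊥  new=[-2,2]  stable
  step 8. node 7  ⊔preds=[-3,5]  new=[-3,5]  old=[-3,3]  +wl: 
  step 9. node 2  ⊔preds=[-2,5]  new=[-2,5]  stable

Least fixpoint reached:
  node 0: [-4,4]
  node 1: [3,5]
  node 2: [-2,5]
  node 3: [0,5]
  node 4: [-3,-3]
  node 5: [3,5]
  node 6: [-2,2]
  node 7: [-3,5]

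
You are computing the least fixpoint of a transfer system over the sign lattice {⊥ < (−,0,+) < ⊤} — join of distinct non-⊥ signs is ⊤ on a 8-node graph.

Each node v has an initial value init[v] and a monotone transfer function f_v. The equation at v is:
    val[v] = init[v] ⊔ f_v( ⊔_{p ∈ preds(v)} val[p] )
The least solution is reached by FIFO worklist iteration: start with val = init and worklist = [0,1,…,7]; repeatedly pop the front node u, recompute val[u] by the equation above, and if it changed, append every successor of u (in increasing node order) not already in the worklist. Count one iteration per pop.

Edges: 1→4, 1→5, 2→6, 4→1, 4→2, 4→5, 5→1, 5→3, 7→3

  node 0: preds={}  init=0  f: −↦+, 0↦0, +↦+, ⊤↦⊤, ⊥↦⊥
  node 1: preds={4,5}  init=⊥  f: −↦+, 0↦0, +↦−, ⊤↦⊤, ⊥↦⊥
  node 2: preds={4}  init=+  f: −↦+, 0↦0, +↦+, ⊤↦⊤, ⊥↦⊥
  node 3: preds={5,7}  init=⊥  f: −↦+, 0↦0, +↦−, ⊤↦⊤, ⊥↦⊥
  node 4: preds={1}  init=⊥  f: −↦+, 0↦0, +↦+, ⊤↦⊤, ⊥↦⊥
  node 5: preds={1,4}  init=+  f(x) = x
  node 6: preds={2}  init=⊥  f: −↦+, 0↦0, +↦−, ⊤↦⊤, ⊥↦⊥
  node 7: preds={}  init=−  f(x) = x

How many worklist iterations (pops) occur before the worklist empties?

Worklist (16 pops):
  #1 pop 0: in=⊥ → 0 (no change)
  #2 pop 1: in=+ → − (was ⊥); enqueue []
  #3 pop 2: in=⊥ → + (no change)
  #4 pop 3: in=⊤ → ⊤ (was ⊥); enqueue []
  #5 pop 4: in=− → + (was ⊥); enqueue [1,2]
  #6 pop 5: in=⊤ → ⊤ (was +); enqueue [3]
  #7 pop 6: in=+ → − (was ⊥); enqueue []
  #8 pop 7: in=⊥ → − (no change)
  #9 pop 1: in=⊤ → ⊤ (was −); enqueue [4,5]
  #10 pop 2: in=+ → + (no change)
  #11 pop 3: in=⊤ → ⊤ (no change)
  #12 pop 4: in=⊤ → ⊤ (was +); enqueue [1,2]
  #13 pop 5: in=⊤ → ⊤ (no change)
  #14 pop 1: in=⊤ → ⊤ (no change)
  #15 pop 2: in=⊤ → ⊤ (was +); enqueue [6]
  #16 pop 6: in=⊤ → ⊤ (was −); enqueue []

Fixpoint:
  val[0] = 0
  val[1] = ⊤
  val[2] = ⊤
  val[3] = ⊤
  val[4] = ⊤
  val[5] = ⊤
  val[6] = ⊤
  val[7] = −

16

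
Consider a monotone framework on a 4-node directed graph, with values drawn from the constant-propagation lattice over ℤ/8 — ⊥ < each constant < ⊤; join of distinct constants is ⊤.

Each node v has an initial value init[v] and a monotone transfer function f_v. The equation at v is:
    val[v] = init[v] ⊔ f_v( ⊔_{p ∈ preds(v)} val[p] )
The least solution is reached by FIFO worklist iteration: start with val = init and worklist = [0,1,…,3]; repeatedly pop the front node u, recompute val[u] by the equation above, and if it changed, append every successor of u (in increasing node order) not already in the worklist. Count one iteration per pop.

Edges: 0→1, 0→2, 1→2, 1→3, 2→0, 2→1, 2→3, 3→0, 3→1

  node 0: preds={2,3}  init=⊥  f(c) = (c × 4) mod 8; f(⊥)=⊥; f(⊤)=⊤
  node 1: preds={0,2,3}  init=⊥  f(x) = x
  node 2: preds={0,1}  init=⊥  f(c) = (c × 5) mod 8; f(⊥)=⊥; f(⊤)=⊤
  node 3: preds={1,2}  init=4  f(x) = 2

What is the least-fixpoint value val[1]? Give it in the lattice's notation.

⊤

Trace (7 dequeues):
  [1] u=0 | in 4 | out 0 | prev ⊥ | push {}
  [2] u=1 | in ⊤ | out ⊤ | prev ⊥ | push {}
  [3] u=2 | in ⊤ | out ⊤ | prev ⊥ | push {0,1}
  [4] u=3 | in ⊤ | out ⊤ | prev 4 | push {}
  [5] u=0 | in ⊤ | out ⊤ | prev 0 | push {2}
  [6] u=1 | in ⊤ | out ⊤ | ==
  [7] u=2 | in ⊤ | out ⊤ | ==

Converged values:
  [0] ⊤
  [1] ⊤
  [2] ⊤
  [3] ⊤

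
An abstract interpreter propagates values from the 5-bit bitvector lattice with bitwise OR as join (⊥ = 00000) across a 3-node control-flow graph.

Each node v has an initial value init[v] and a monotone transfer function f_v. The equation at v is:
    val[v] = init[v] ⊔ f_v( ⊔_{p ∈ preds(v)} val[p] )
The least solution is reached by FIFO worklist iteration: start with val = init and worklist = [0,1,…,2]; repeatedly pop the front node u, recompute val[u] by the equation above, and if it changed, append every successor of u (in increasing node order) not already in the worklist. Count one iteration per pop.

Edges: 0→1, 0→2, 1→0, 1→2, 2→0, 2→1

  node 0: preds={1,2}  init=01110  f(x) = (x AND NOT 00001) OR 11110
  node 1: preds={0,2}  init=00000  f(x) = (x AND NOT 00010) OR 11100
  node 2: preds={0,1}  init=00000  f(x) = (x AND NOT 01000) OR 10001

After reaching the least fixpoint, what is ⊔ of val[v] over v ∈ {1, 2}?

11111

Worklist (7 pops):
  #1 pop 0: in=00000 → 11110 (was 01110); enqueue []
  #2 pop 1: in=11110 → 11100 (was 00000); enqueue [0]
  #3 pop 2: in=11110 → 10111 (was 00000); enqueue [1]
  #4 pop 0: in=11111 → 11110 (no change)
  #5 pop 1: in=11111 → 11101 (was 11100); enqueue [0,2]
  #6 pop 0: in=11111 → 11110 (no change)
  #7 pop 2: in=11111 → 10111 (no change)

Fixpoint:
  val[0] = 11110
  val[1] = 11101
  val[2] = 10111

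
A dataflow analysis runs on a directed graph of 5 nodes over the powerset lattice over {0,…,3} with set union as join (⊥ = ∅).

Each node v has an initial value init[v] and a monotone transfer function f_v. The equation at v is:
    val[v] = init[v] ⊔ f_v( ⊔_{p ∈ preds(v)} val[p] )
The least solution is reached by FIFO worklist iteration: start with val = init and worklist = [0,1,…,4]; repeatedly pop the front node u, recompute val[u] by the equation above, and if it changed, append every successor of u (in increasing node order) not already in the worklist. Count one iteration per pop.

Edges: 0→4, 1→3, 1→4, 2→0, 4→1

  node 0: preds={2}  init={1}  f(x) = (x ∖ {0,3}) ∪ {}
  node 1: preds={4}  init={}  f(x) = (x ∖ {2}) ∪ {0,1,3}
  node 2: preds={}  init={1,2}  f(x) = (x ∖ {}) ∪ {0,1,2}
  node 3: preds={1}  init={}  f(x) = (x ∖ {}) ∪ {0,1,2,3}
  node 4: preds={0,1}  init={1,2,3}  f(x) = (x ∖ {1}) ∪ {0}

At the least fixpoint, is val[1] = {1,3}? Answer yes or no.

Worklist (7 pops):
  #1 pop 0: in={1,2} → {1,2} (was {1}); enqueue []
  #2 pop 1: in={1,2,3} → {0,1,3} (was {}); enqueue []
  #3 pop 2: in={} → {0,1,2} (was {1,2}); enqueue [0]
  #4 pop 3: in={0,1,3} → {0,1,2,3} (was {}); enqueue []
  #5 pop 4: in={0,1,2,3} → {0,1,2,3} (was {1,2,3}); enqueue [1]
  #6 pop 0: in={0,1,2} → {1,2} (no change)
  #7 pop 1: in={0,1,2,3} → {0,1,3} (no change)

Fixpoint:
  val[0] = {1,2}
  val[1] = {0,1,3}
  val[2] = {0,1,2}
  val[3] = {0,1,2,3}
  val[4] = {0,1,2,3}

no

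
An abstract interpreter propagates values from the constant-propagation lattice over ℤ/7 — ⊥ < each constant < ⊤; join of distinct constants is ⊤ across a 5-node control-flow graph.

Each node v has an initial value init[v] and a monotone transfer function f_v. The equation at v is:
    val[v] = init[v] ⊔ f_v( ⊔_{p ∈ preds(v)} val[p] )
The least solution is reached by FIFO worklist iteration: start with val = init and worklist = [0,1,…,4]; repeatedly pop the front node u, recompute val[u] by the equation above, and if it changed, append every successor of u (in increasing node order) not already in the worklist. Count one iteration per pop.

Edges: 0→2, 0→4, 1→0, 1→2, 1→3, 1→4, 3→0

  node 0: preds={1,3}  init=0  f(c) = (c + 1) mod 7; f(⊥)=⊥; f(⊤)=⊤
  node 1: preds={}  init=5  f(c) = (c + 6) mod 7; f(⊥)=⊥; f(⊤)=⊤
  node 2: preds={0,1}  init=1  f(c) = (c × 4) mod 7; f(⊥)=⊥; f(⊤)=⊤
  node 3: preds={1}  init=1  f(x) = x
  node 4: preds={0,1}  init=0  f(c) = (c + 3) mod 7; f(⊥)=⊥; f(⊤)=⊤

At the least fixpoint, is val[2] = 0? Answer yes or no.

Iteration log — 6 steps:
  step 1. node 0  ⊔preds=⊤  new=⊤  old=0  +wl: 
  step 2. node 1  ⊔preds=⊥  new=5  stable
  step 3. node 2  ⊔preds=⊤  new=⊤  old=1  +wl: 
  step 4. node 3  ⊔preds=5  new=⊤  old=1  +wl: 0
  step 5. node 4  ⊔preds=⊤  new=⊤  old=0  +wl: 
  step 6. node 0  ⊔preds=⊤  new=⊤  stable

Least fixpoint reached:
  node 0: ⊤
  node 1: 5
  node 2: ⊤
  node 3: ⊤
  node 4: ⊤

no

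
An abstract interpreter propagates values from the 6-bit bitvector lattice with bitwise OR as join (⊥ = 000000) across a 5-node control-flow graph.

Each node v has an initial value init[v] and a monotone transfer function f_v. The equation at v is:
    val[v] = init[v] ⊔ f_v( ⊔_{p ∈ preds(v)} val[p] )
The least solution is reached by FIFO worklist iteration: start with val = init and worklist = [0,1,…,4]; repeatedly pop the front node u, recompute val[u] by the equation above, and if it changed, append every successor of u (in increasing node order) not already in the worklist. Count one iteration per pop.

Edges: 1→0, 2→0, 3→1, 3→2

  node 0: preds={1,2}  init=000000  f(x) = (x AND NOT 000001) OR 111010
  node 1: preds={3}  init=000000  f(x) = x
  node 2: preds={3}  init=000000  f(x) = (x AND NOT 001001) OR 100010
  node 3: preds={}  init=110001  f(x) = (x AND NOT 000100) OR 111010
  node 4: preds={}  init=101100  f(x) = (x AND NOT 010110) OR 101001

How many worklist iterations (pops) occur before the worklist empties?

Worklist (9 pops):
  #1 pop 0: in=000000 → 111010 (was 000000); enqueue []
  #2 pop 1: in=110001 → 110001 (was 000000); enqueue [0]
  #3 pop 2: in=110001 → 110010 (was 000000); enqueue []
  #4 pop 3: in=000000 → 111011 (was 110001); enqueue [1,2]
  #5 pop 4: in=000000 → 101101 (was 101100); enqueue []
  #6 pop 0: in=110011 → 111010 (no change)
  #7 pop 1: in=111011 → 111011 (was 110001); enqueue [0]
  #8 pop 2: in=111011 → 110010 (no change)
  #9 pop 0: in=111011 → 111010 (no change)

Fixpoint:
  val[0] = 111010
  val[1] = 111011
  val[2] = 110010
  val[3] = 111011
  val[4] = 101101

9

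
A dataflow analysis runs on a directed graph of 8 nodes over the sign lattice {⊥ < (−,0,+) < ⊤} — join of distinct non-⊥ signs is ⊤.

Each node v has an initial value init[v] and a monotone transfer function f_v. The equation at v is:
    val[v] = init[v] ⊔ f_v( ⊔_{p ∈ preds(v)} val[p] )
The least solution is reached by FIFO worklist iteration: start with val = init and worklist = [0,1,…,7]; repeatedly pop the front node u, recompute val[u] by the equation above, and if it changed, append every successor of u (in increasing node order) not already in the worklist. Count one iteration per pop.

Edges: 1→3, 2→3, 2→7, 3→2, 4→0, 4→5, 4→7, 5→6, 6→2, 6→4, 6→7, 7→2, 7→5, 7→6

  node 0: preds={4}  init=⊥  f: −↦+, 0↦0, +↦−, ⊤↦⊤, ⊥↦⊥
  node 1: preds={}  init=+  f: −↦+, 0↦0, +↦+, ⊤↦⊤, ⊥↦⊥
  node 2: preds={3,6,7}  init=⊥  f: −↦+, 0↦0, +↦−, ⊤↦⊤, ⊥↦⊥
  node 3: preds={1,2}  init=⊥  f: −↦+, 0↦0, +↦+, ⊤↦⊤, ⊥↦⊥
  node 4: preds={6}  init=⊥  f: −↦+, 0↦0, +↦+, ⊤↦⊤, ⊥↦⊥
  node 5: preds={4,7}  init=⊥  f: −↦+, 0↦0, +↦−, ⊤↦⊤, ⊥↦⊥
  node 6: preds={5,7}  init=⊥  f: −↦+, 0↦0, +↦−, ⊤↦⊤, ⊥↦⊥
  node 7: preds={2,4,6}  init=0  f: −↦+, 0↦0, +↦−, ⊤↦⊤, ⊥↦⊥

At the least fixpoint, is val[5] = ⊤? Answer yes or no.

Worklist (21 pops):
  #1 pop 0: in=⊥ → ⊥ (no change)
  #2 pop 1: in=⊥ → + (no change)
  #3 pop 2: in=0 → 0 (was ⊥); enqueue []
  #4 pop 3: in=⊤ → ⊤ (was ⊥); enqueue [2]
  #5 pop 4: in=⊥ → ⊥ (no change)
  #6 pop 5: in=0 → 0 (was ⊥); enqueue []
  #7 pop 6: in=0 → 0 (was ⊥); enqueue [4]
  #8 pop 7: in=0 → 0 (no change)
  #9 pop 2: in=⊤ → ⊤ (was 0); enqueue [3,7]
  #10 pop 4: in=0 → 0 (was ⊥); enqueue [0,5]
  #11 pop 3: in=⊤ → ⊤ (no change)
  #12 pop 7: in=⊤ → ⊤ (was 0); enqueue [2,6]
  #13 pop 0: in=0 → 0 (was ⊥); enqueue []
  #14 pop 5: in=⊤ → ⊤ (was 0); enqueue []
  #15 pop 2: in=⊤ → ⊤ (no change)
  #16 pop 6: in=⊤ → ⊤ (was 0); enqueue [2,4,7]
  #17 pop 2: in=⊤ → ⊤ (no change)
  #18 pop 4: in=⊤ → ⊤ (was 0); enqueue [0,5]
  #19 pop 7: in=⊤ → ⊤ (no change)
  #20 pop 0: in=⊤ → ⊤ (was 0); enqueue []
  #21 pop 5: in=⊤ → ⊤ (no change)

Fixpoint:
  val[0] = ⊤
  val[1] = +
  val[2] = ⊤
  val[3] = ⊤
  val[4] = ⊤
  val[5] = ⊤
  val[6] = ⊤
  val[7] = ⊤

yes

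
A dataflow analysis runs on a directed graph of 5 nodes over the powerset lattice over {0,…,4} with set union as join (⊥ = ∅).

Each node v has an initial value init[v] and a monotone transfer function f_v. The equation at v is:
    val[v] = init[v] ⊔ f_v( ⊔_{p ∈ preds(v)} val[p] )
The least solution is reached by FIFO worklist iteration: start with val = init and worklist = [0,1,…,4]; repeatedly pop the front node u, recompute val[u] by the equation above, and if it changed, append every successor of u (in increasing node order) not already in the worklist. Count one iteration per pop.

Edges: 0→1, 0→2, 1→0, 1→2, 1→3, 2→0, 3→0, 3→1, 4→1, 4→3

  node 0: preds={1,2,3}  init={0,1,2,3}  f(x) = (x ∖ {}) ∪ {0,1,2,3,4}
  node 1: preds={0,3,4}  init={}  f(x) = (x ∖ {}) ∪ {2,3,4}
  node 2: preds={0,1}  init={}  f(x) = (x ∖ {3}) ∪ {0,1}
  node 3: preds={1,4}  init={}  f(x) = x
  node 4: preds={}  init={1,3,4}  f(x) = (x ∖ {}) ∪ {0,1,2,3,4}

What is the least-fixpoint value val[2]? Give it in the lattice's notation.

{0,1,2,4}

Worklist (8 pops):
  #1 pop 0: in={} → {0,1,2,3,4} (was {0,1,2,3}); enqueue []
  #2 pop 1: in={0,1,2,3,4} → {0,1,2,3,4} (was {}); enqueue [0]
  #3 pop 2: in={0,1,2,3,4} → {0,1,2,4} (was {}); enqueue []
  #4 pop 3: in={0,1,2,3,4} → {0,1,2,3,4} (was {}); enqueue [1]
  #5 pop 4: in={} → {0,1,2,3,4} (was {1,3,4}); enqueue [3]
  #6 pop 0: in={0,1,2,3,4} → {0,1,2,3,4} (no change)
  #7 pop 1: in={0,1,2,3,4} → {0,1,2,3,4} (no change)
  #8 pop 3: in={0,1,2,3,4} → {0,1,2,3,4} (no change)

Fixpoint:
  val[0] = {0,1,2,3,4}
  val[1] = {0,1,2,3,4}
  val[2] = {0,1,2,4}
  val[3] = {0,1,2,3,4}
  val[4] = {0,1,2,3,4}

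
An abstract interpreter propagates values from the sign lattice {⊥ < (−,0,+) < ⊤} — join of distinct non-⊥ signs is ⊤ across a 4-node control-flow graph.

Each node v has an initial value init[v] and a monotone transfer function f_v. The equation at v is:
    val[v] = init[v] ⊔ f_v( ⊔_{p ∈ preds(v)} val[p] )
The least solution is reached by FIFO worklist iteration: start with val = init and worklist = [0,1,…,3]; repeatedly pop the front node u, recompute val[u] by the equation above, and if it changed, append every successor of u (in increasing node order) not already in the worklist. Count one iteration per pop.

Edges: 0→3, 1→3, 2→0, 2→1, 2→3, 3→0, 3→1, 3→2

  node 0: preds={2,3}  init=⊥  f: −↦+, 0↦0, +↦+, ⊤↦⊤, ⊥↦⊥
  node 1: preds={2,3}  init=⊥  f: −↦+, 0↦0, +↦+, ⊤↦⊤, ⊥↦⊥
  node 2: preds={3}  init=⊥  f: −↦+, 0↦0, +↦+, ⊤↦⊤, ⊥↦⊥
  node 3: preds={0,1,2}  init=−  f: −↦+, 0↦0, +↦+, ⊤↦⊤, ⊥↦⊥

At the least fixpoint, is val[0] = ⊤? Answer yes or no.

yes

Worklist (10 pops):
  #1 pop 0: in=− → + (was ⊥); enqueue []
  #2 pop 1: in=− → + (was ⊥); enqueue []
  #3 pop 2: in=− → + (was ⊥); enqueue [0,1]
  #4 pop 3: in=+ → ⊤ (was −); enqueue [2]
  #5 pop 0: in=⊤ → ⊤ (was +); enqueue [3]
  #6 pop 1: in=⊤ → ⊤ (was +); enqueue []
  #7 pop 2: in=⊤ → ⊤ (was +); enqueue [0,1]
  #8 pop 3: in=⊤ → ⊤ (no change)
  #9 pop 0: in=⊤ → ⊤ (no change)
  #10 pop 1: in=⊤ → ⊤ (no change)

Fixpoint:
  val[0] = ⊤
  val[1] = ⊤
  val[2] = ⊤
  val[3] = ⊤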